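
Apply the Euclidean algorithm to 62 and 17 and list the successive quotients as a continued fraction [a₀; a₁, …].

Apply division with remainder until the remainder is 0:
62 = 3·17 + 11, so a_0 = 3
17 = 1·11 + 6, so a_1 = 1
11 = 1·6 + 5, so a_2 = 1
6 = 1·5 + 1, so a_3 = 1
5 = 5·1 + 0, so a_4 = 5

[3; 1, 1, 1, 5]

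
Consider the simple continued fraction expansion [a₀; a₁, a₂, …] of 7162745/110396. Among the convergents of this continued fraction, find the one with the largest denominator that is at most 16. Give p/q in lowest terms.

List convergents until the denominator exceeds the bound:
a_0 = 64: 64/1  (≤ bound)
a_1 = 1: 65/1  (≤ bound)
a_2 = 7: 519/8  (≤ bound)
a_3 = 2: 1103/17  (> 16, stop)

519/8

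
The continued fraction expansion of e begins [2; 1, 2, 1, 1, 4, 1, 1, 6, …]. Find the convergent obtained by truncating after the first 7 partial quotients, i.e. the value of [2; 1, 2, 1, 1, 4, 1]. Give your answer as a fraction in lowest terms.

106/39

Use the convergent recurrence hₖ = aₖ·hₖ₋₁ + hₖ₋₂ (and likewise for the denominators kₖ):
a_0 = 2: 2/1
a_1 = 1: 3/1
a_2 = 2: 8/3
a_3 = 1: 11/4
a_4 = 1: 19/7
a_5 = 4: 87/32
a_6 = 1: 106/39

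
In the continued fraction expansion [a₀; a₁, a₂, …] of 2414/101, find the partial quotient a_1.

1

⌊2414/101⌋ = 23, remainder 91
⌊101/91⌋ = 1, remainder 10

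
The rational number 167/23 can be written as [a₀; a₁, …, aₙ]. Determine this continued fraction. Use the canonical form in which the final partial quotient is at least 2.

[7; 3, 1, 5]

167 = 7·23 + 6, so a_0 = 7
23 = 3·6 + 5, so a_1 = 3
6 = 1·5 + 1, so a_2 = 1
5 = 5·1 + 0, so a_3 = 5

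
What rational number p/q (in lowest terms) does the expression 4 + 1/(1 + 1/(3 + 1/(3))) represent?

62/13

Start with 3.
3 + 1/(3/1) = 3 + 1/3 = 10/3
1 + 1/(10/3) = 1 + 3/10 = 13/10
4 + 1/(13/10) = 4 + 10/13 = 62/13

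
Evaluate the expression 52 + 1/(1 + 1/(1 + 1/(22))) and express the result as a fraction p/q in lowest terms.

2363/45

a_0 = 52: 52/1
a_1 = 1: 53/1
a_2 = 1: 105/2
a_3 = 22: 2363/45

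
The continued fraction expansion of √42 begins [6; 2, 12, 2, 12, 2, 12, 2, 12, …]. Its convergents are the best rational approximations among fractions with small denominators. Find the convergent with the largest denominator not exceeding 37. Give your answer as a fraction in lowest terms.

162/25

a_0 = 6: 6/1  (≤ bound)
a_1 = 2: 13/2  (≤ bound)
a_2 = 12: 162/25  (≤ bound)
a_3 = 2: 337/52  (> 37, stop)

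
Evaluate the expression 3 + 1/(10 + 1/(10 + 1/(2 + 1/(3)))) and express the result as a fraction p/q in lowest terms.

Compute successive convergents:
a_0 = 3: 3/1
a_1 = 10: 31/10
a_2 = 10: 313/101
a_3 = 2: 657/212
a_4 = 3: 2284/737

2284/737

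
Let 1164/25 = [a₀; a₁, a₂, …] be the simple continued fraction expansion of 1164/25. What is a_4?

Run the Euclidean algorithm, recording each quotient:
1164 = 46·25 + 14, so a_0 = 46
25 = 1·14 + 11, so a_1 = 1
14 = 1·11 + 3, so a_2 = 1
11 = 3·3 + 2, so a_3 = 3
3 = 1·2 + 1, so a_4 = 1

1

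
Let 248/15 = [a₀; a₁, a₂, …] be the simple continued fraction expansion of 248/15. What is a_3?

248 = 16·15 + 8, so a_0 = 16
15 = 1·8 + 7, so a_1 = 1
8 = 1·7 + 1, so a_2 = 1
7 = 7·1 + 0, so a_3 = 7

7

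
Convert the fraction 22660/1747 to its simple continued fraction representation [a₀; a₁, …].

Apply division with remainder until the remainder is 0:
⌊22660/1747⌋ = 12, remainder 1696
⌊1747/1696⌋ = 1, remainder 51
⌊1696/51⌋ = 33, remainder 13
⌊51/13⌋ = 3, remainder 12
⌊13/12⌋ = 1, remainder 1
⌊12/1⌋ = 12, remainder 0

[12; 1, 33, 3, 1, 12]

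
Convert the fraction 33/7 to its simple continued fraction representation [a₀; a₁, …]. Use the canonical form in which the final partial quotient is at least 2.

Apply division with remainder until the remainder is 0:
33 = 4·7 + 5, so a_0 = 4
7 = 1·5 + 2, so a_1 = 1
5 = 2·2 + 1, so a_2 = 2
2 = 2·1 + 0, so a_3 = 2

[4; 1, 2, 2]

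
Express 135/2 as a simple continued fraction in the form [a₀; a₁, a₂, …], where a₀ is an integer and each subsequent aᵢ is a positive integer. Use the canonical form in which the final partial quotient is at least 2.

[67; 2]

⌊135/2⌋ = 67, remainder 1
⌊2/1⌋ = 2, remainder 0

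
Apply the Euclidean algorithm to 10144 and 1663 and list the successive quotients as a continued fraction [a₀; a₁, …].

[6; 10, 55, 3]

10144 = 6·1663 + 166, so a_0 = 6
1663 = 10·166 + 3, so a_1 = 10
166 = 55·3 + 1, so a_2 = 55
3 = 3·1 + 0, so a_3 = 3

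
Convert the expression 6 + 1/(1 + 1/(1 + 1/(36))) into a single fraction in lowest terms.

Work from the innermost term outward:
Start with 36.
1 + 1/(36/1) = 1 + 1/36 = 37/36
1 + 1/(37/36) = 1 + 36/37 = 73/37
6 + 1/(73/37) = 6 + 37/73 = 475/73

475/73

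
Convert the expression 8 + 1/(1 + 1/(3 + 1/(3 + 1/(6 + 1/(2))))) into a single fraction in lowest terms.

1552/177

Build up convergents one term at a time:
a_0 = 8: 8/1
a_1 = 1: 9/1
a_2 = 3: 35/4
a_3 = 3: 114/13
a_4 = 6: 719/82
a_5 = 2: 1552/177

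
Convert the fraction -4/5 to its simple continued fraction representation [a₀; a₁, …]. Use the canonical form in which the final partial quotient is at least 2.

[-1; 5]

-4 ÷ 5 → quotient -1, remainder 1
5 ÷ 1 → quotient 5, remainder 0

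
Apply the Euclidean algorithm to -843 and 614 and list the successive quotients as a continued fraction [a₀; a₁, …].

[-2; 1, 1, 1, 2, 7, 3, 3]

⌊-843/614⌋ = -2, remainder 385
⌊614/385⌋ = 1, remainder 229
⌊385/229⌋ = 1, remainder 156
⌊229/156⌋ = 1, remainder 73
⌊156/73⌋ = 2, remainder 10
⌊73/10⌋ = 7, remainder 3
⌊10/3⌋ = 3, remainder 1
⌊3/1⌋ = 3, remainder 0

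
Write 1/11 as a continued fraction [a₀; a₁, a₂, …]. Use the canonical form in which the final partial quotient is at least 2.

⌊1/11⌋ = 0, remainder 1
⌊11/1⌋ = 11, remainder 0

[0; 11]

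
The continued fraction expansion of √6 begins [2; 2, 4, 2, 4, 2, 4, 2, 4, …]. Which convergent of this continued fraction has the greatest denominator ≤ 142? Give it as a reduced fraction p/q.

a_0 = 2: 2/1  (≤ bound)
a_1 = 2: 5/2  (≤ bound)
a_2 = 4: 22/9  (≤ bound)
a_3 = 2: 49/20  (≤ bound)
a_4 = 4: 218/89  (≤ bound)
a_5 = 2: 485/198  (> 142, stop)

218/89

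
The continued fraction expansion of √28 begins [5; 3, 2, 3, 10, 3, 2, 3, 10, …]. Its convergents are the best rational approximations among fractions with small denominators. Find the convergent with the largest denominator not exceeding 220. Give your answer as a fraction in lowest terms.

127/24

List convergents until the denominator exceeds the bound:
a_0 = 5: 5/1  (≤ bound)
a_1 = 3: 16/3  (≤ bound)
a_2 = 2: 37/7  (≤ bound)
a_3 = 3: 127/24  (≤ bound)
a_4 = 10: 1307/247  (> 220, stop)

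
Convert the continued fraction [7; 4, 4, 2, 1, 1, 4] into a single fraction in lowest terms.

3090/427

Start with 4.
1 + 1/(4/1) = 1 + 1/4 = 5/4
1 + 1/(5/4) = 1 + 4/5 = 9/5
2 + 1/(9/5) = 2 + 5/9 = 23/9
4 + 1/(23/9) = 4 + 9/23 = 101/23
4 + 1/(101/23) = 4 + 23/101 = 427/101
7 + 1/(427/101) = 7 + 101/427 = 3090/427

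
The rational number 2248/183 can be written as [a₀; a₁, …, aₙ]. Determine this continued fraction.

Apply division with remainder until the remainder is 0:
2248 ÷ 183 → quotient 12, remainder 52
183 ÷ 52 → quotient 3, remainder 27
52 ÷ 27 → quotient 1, remainder 25
27 ÷ 25 → quotient 1, remainder 2
25 ÷ 2 → quotient 12, remainder 1
2 ÷ 1 → quotient 2, remainder 0

[12; 3, 1, 1, 12, 2]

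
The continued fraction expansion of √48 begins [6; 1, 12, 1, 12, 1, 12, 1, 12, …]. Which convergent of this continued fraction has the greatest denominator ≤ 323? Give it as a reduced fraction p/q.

List convergents until the denominator exceeds the bound:
a_0 = 6: 6/1  (≤ bound)
a_1 = 1: 7/1  (≤ bound)
a_2 = 12: 90/13  (≤ bound)
a_3 = 1: 97/14  (≤ bound)
a_4 = 12: 1254/181  (≤ bound)
a_5 = 1: 1351/195  (≤ bound)
a_6 = 12: 17466/2521  (> 323, stop)

1351/195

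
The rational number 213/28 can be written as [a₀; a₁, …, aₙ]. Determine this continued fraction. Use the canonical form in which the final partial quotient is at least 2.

Run the Euclidean algorithm, recording each quotient:
213 ÷ 28 → quotient 7, remainder 17
28 ÷ 17 → quotient 1, remainder 11
17 ÷ 11 → quotient 1, remainder 6
11 ÷ 6 → quotient 1, remainder 5
6 ÷ 5 → quotient 1, remainder 1
5 ÷ 1 → quotient 5, remainder 0

[7; 1, 1, 1, 1, 5]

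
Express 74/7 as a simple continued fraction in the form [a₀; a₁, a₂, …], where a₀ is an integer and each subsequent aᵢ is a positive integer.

Apply division with remainder until the remainder is 0:
74 = 10·7 + 4, so a_0 = 10
7 = 1·4 + 3, so a_1 = 1
4 = 1·3 + 1, so a_2 = 1
3 = 3·1 + 0, so a_3 = 3

[10; 1, 1, 3]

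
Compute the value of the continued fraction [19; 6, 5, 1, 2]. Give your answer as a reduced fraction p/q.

Start with 2.
1 + 1/(2/1) = 1 + 1/2 = 3/2
5 + 1/(3/2) = 5 + 2/3 = 17/3
6 + 1/(17/3) = 6 + 3/17 = 105/17
19 + 1/(105/17) = 19 + 17/105 = 2012/105

2012/105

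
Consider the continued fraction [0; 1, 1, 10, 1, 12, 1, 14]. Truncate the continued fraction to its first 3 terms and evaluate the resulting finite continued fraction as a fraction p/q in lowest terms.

1/2

a_0 = 0: 0/1
a_1 = 1: 1/1
a_2 = 1: 1/2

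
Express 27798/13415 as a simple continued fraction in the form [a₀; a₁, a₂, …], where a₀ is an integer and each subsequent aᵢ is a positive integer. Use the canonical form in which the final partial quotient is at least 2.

Apply division with remainder until the remainder is 0:
⌊27798/13415⌋ = 2, remainder 968
⌊13415/968⌋ = 13, remainder 831
⌊968/831⌋ = 1, remainder 137
⌊831/137⌋ = 6, remainder 9
⌊137/9⌋ = 15, remainder 2
⌊9/2⌋ = 4, remainder 1
⌊2/1⌋ = 2, remainder 0

[2; 13, 1, 6, 15, 4, 2]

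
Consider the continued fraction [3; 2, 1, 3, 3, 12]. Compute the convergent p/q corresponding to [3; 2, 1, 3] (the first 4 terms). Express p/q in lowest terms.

Start with 3.
1 + 1/(3/1) = 1 + 1/3 = 4/3
2 + 1/(4/3) = 2 + 3/4 = 11/4
3 + 1/(11/4) = 3 + 4/11 = 37/11

37/11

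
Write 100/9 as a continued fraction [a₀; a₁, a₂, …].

100 = 11·9 + 1, so a_0 = 11
9 = 9·1 + 0, so a_1 = 9

[11; 9]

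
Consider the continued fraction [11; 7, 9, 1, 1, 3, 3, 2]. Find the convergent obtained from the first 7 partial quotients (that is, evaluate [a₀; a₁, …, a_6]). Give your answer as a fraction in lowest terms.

17413/1563

Use the convergent recurrence hₖ = aₖ·hₖ₋₁ + hₖ₋₂ (and likewise for the denominators kₖ):
a_0 = 11: 11/1
a_1 = 7: 78/7
a_2 = 9: 713/64
a_3 = 1: 791/71
a_4 = 1: 1504/135
a_5 = 3: 5303/476
a_6 = 3: 17413/1563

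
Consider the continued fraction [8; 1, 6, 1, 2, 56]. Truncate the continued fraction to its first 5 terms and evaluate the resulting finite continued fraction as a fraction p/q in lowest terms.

204/23

Compute successive convergents:
a_0 = 8: 8/1
a_1 = 1: 9/1
a_2 = 6: 62/7
a_3 = 1: 71/8
a_4 = 2: 204/23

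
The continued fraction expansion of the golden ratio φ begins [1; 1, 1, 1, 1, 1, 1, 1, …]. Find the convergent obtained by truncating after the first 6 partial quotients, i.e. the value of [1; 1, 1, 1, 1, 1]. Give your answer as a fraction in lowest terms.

Collapse the nested fraction from the inside out:
Start with 1.
1 + 1/(1/1) = 1 + 1/1 = 2/1
1 + 1/(2/1) = 1 + 1/2 = 3/2
1 + 1/(3/2) = 1 + 2/3 = 5/3
1 + 1/(5/3) = 1 + 3/5 = 8/5
1 + 1/(8/5) = 1 + 5/8 = 13/8

13/8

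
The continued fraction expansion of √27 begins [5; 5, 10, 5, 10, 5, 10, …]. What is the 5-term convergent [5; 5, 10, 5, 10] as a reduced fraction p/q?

Start with 10.
5 + 1/(10/1) = 5 + 1/10 = 51/10
10 + 1/(51/10) = 10 + 10/51 = 520/51
5 + 1/(520/51) = 5 + 51/520 = 2651/520
5 + 1/(2651/520) = 5 + 520/2651 = 13775/2651

13775/2651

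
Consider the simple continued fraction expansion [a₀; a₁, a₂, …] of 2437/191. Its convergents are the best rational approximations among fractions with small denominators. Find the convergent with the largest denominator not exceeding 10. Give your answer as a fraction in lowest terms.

51/4

List convergents until the denominator exceeds the bound:
a_0 = 12: 12/1  (≤ bound)
a_1 = 1: 13/1  (≤ bound)
a_2 = 3: 51/4  (≤ bound)
a_3 = 6: 319/25  (> 10, stop)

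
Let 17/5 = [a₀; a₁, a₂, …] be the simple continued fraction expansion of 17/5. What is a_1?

2

⌊17/5⌋ = 3, remainder 2
⌊5/2⌋ = 2, remainder 1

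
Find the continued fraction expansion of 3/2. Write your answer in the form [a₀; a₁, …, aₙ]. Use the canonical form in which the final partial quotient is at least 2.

[1; 2]

Apply division with remainder until the remainder is 0:
3 ÷ 2 → quotient 1, remainder 1
2 ÷ 1 → quotient 2, remainder 0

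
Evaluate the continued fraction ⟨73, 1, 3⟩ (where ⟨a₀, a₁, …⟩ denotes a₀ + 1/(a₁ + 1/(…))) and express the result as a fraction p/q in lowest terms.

295/4

Start with 3.
1 + 1/(3/1) = 1 + 1/3 = 4/3
73 + 1/(4/3) = 73 + 3/4 = 295/4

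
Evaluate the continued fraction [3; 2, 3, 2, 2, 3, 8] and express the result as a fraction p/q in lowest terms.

3790/1103

Start with 8.
3 + 1/(8/1) = 3 + 1/8 = 25/8
2 + 1/(25/8) = 2 + 8/25 = 58/25
2 + 1/(58/25) = 2 + 25/58 = 141/58
3 + 1/(141/58) = 3 + 58/141 = 481/141
2 + 1/(481/141) = 2 + 141/481 = 1103/481
3 + 1/(1103/481) = 3 + 481/1103 = 3790/1103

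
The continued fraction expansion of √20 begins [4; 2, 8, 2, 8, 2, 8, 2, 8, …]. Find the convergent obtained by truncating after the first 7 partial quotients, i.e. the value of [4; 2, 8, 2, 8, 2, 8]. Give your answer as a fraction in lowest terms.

24476/5473

Start with 8.
2 + 1/(8/1) = 2 + 1/8 = 17/8
8 + 1/(17/8) = 8 + 8/17 = 144/17
2 + 1/(144/17) = 2 + 17/144 = 305/144
8 + 1/(305/144) = 8 + 144/305 = 2584/305
2 + 1/(2584/305) = 2 + 305/2584 = 5473/2584
4 + 1/(5473/2584) = 4 + 2584/5473 = 24476/5473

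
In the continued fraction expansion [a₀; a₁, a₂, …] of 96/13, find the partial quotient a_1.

Repeatedly divide and take the remainder:
96 ÷ 13 → quotient 7, remainder 5
13 ÷ 5 → quotient 2, remainder 3

2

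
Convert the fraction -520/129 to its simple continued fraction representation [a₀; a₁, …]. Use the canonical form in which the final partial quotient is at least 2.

[-5; 1, 31, 4]

⌊-520/129⌋ = -5, remainder 125
⌊129/125⌋ = 1, remainder 4
⌊125/4⌋ = 31, remainder 1
⌊4/1⌋ = 4, remainder 0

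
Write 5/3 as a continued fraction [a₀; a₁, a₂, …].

[1; 1, 2]

⌊5/3⌋ = 1, remainder 2
⌊3/2⌋ = 1, remainder 1
⌊2/1⌋ = 2, remainder 0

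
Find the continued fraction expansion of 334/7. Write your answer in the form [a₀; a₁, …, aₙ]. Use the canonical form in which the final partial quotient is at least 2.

[47; 1, 2, 2]

Repeatedly divide and take the remainder:
334 = 47·7 + 5, so a_0 = 47
7 = 1·5 + 2, so a_1 = 1
5 = 2·2 + 1, so a_2 = 2
2 = 2·1 + 0, so a_3 = 2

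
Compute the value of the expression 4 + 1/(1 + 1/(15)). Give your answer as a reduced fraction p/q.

79/16

a_0 = 4: 4/1
a_1 = 1: 5/1
a_2 = 15: 79/16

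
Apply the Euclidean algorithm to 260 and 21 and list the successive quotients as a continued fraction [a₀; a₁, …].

[12; 2, 1, 1, 1, 2]

Repeatedly divide and take the remainder:
260 = 12·21 + 8, so a_0 = 12
21 = 2·8 + 5, so a_1 = 2
8 = 1·5 + 3, so a_2 = 1
5 = 1·3 + 2, so a_3 = 1
3 = 1·2 + 1, so a_4 = 1
2 = 2·1 + 0, so a_5 = 2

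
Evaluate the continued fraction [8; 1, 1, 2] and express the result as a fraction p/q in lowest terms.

43/5

a_0 = 8: 8/1
a_1 = 1: 9/1
a_2 = 1: 17/2
a_3 = 2: 43/5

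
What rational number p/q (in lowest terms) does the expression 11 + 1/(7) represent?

a_0 = 11: 11/1
a_1 = 7: 78/7

78/7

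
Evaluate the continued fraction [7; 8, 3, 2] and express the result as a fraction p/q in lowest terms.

Start with 2.
3 + 1/(2/1) = 3 + 1/2 = 7/2
8 + 1/(7/2) = 8 + 2/7 = 58/7
7 + 1/(58/7) = 7 + 7/58 = 413/58

413/58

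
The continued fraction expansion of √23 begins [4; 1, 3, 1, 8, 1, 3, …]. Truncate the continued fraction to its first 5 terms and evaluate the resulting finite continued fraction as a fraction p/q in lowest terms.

211/44

Compute successive convergents:
a_0 = 4: 4/1
a_1 = 1: 5/1
a_2 = 3: 19/4
a_3 = 1: 24/5
a_4 = 8: 211/44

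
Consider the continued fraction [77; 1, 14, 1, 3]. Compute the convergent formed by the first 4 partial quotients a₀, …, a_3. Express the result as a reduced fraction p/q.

a_0 = 77: 77/1
a_1 = 1: 78/1
a_2 = 14: 1169/15
a_3 = 1: 1247/16

1247/16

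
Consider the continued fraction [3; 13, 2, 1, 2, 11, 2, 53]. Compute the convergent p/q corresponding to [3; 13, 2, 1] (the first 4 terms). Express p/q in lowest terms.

123/40

a_0 = 3: 3/1
a_1 = 13: 40/13
a_2 = 2: 83/27
a_3 = 1: 123/40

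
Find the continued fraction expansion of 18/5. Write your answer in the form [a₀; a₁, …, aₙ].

[3; 1, 1, 2]

Apply division with remainder until the remainder is 0:
18 ÷ 5 → quotient 3, remainder 3
5 ÷ 3 → quotient 1, remainder 2
3 ÷ 2 → quotient 1, remainder 1
2 ÷ 1 → quotient 2, remainder 0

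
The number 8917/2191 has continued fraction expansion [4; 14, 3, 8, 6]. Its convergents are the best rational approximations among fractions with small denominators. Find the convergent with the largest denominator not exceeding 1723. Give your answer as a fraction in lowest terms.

1457/358

List convergents until the denominator exceeds the bound:
a_0 = 4: 4/1  (≤ bound)
a_1 = 14: 57/14  (≤ bound)
a_2 = 3: 175/43  (≤ bound)
a_3 = 8: 1457/358  (≤ bound)
a_4 = 6: 8917/2191  (> 1723, stop)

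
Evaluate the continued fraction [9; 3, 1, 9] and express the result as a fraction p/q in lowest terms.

361/39

a_0 = 9: 9/1
a_1 = 3: 28/3
a_2 = 1: 37/4
a_3 = 9: 361/39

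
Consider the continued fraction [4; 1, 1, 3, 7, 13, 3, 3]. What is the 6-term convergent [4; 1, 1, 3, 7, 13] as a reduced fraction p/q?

a_0 = 4: 4/1
a_1 = 1: 5/1
a_2 = 1: 9/2
a_3 = 3: 32/7
a_4 = 7: 233/51
a_5 = 13: 3061/670

3061/670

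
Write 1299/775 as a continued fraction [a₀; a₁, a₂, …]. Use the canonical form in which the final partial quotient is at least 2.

[1; 1, 2, 11, 2, 2, 4]

1299 = 1·775 + 524, so a_0 = 1
775 = 1·524 + 251, so a_1 = 1
524 = 2·251 + 22, so a_2 = 2
251 = 11·22 + 9, so a_3 = 11
22 = 2·9 + 4, so a_4 = 2
9 = 2·4 + 1, so a_5 = 2
4 = 4·1 + 0, so a_6 = 4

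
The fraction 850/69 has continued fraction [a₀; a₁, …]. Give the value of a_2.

7

Apply division with remainder until the remainder is 0:
850 ÷ 69 → quotient 12, remainder 22
69 ÷ 22 → quotient 3, remainder 3
22 ÷ 3 → quotient 7, remainder 1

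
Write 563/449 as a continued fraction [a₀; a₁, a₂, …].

563 = 1·449 + 114, so a_0 = 1
449 = 3·114 + 107, so a_1 = 3
114 = 1·107 + 7, so a_2 = 1
107 = 15·7 + 2, so a_3 = 15
7 = 3·2 + 1, so a_4 = 3
2 = 2·1 + 0, so a_5 = 2

[1; 3, 1, 15, 3, 2]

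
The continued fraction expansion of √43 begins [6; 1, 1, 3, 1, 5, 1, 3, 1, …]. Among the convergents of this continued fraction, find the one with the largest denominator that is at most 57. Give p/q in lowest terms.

a_0 = 6: 6/1  (≤ bound)
a_1 = 1: 7/1  (≤ bound)
a_2 = 1: 13/2  (≤ bound)
a_3 = 3: 46/7  (≤ bound)
a_4 = 1: 59/9  (≤ bound)
a_5 = 5: 341/52  (≤ bound)
a_6 = 1: 400/61  (> 57, stop)

341/52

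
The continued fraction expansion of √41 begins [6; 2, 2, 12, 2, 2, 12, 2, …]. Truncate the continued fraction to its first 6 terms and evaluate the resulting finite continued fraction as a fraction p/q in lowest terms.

2049/320

Start with 2.
2 + 1/(2/1) = 2 + 1/2 = 5/2
12 + 1/(5/2) = 12 + 2/5 = 62/5
2 + 1/(62/5) = 2 + 5/62 = 129/62
2 + 1/(129/62) = 2 + 62/129 = 320/129
6 + 1/(320/129) = 6 + 129/320 = 2049/320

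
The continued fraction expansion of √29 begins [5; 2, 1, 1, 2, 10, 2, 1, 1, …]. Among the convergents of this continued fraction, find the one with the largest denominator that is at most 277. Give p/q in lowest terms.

a_0 = 5: 5/1  (≤ bound)
a_1 = 2: 11/2  (≤ bound)
a_2 = 1: 16/3  (≤ bound)
a_3 = 1: 27/5  (≤ bound)
a_4 = 2: 70/13  (≤ bound)
a_5 = 10: 727/135  (≤ bound)
a_6 = 2: 1524/283  (> 277, stop)

727/135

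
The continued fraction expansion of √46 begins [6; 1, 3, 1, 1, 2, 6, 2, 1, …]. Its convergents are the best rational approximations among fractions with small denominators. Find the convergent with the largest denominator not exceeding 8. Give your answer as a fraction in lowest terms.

a_0 = 6: 6/1  (≤ bound)
a_1 = 1: 7/1  (≤ bound)
a_2 = 3: 27/4  (≤ bound)
a_3 = 1: 34/5  (≤ bound)
a_4 = 1: 61/9  (> 8, stop)

34/5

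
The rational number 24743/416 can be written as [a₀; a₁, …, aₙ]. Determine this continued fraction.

[59; 2, 11, 18]

⌊24743/416⌋ = 59, remainder 199
⌊416/199⌋ = 2, remainder 18
⌊199/18⌋ = 11, remainder 1
⌊18/1⌋ = 18, remainder 0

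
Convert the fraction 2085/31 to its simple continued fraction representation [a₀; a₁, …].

2085 ÷ 31 → quotient 67, remainder 8
31 ÷ 8 → quotient 3, remainder 7
8 ÷ 7 → quotient 1, remainder 1
7 ÷ 1 → quotient 7, remainder 0

[67; 3, 1, 7]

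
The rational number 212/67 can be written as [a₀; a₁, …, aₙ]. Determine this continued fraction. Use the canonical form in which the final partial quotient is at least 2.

212 ÷ 67 → quotient 3, remainder 11
67 ÷ 11 → quotient 6, remainder 1
11 ÷ 1 → quotient 11, remainder 0

[3; 6, 11]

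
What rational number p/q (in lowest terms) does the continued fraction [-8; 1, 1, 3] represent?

Work from the innermost term outward:
Start with 3.
1 + 1/(3/1) = 1 + 1/3 = 4/3
1 + 1/(4/3) = 1 + 3/4 = 7/4
-8 + 1/(7/4) = -8 + 4/7 = -52/7

-52/7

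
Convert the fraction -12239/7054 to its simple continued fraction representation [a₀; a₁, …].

⌊-12239/7054⌋ = -2, remainder 1869
⌊7054/1869⌋ = 3, remainder 1447
⌊1869/1447⌋ = 1, remainder 422
⌊1447/422⌋ = 3, remainder 181
⌊422/181⌋ = 2, remainder 60
⌊181/60⌋ = 3, remainder 1
⌊60/1⌋ = 60, remainder 0

[-2; 3, 1, 3, 2, 3, 60]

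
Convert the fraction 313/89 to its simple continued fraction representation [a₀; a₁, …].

[3; 1, 1, 14, 3]

⌊313/89⌋ = 3, remainder 46
⌊89/46⌋ = 1, remainder 43
⌊46/43⌋ = 1, remainder 3
⌊43/3⌋ = 14, remainder 1
⌊3/1⌋ = 3, remainder 0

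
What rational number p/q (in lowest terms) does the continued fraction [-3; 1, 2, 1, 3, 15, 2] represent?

-1072/473

Start with 2.
15 + 1/(2/1) = 15 + 1/2 = 31/2
3 + 1/(31/2) = 3 + 2/31 = 95/31
1 + 1/(95/31) = 1 + 31/95 = 126/95
2 + 1/(126/95) = 2 + 95/126 = 347/126
1 + 1/(347/126) = 1 + 126/347 = 473/347
-3 + 1/(473/347) = -3 + 347/473 = -1072/473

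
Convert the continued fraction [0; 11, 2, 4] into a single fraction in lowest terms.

a_0 = 0: 0/1
a_1 = 11: 1/11
a_2 = 2: 2/23
a_3 = 4: 9/103

9/103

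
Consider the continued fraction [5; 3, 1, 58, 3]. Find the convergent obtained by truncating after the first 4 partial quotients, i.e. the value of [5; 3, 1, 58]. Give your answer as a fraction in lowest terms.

Start with 58.
1 + 1/(58/1) = 1 + 1/58 = 59/58
3 + 1/(59/58) = 3 + 58/59 = 235/59
5 + 1/(235/59) = 5 + 59/235 = 1234/235

1234/235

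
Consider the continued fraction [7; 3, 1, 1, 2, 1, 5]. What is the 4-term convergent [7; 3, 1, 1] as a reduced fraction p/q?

Starting at the tail and folding back:
Start with 1.
1 + 1/(1/1) = 1 + 1/1 = 2/1
3 + 1/(2/1) = 3 + 1/2 = 7/2
7 + 1/(7/2) = 7 + 2/7 = 51/7

51/7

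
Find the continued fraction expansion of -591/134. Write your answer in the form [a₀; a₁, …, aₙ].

[-5; 1, 1, 2, 3, 2, 3]

-591 = -5·134 + 79, so a_0 = -5
134 = 1·79 + 55, so a_1 = 1
79 = 1·55 + 24, so a_2 = 1
55 = 2·24 + 7, so a_3 = 2
24 = 3·7 + 3, so a_4 = 3
7 = 2·3 + 1, so a_5 = 2
3 = 3·1 + 0, so a_6 = 3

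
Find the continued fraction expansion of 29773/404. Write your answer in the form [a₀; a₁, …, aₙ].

[73; 1, 2, 3, 1, 1, 17]

Repeatedly divide and take the remainder:
29773 = 73·404 + 281, so a_0 = 73
404 = 1·281 + 123, so a_1 = 1
281 = 2·123 + 35, so a_2 = 2
123 = 3·35 + 18, so a_3 = 3
35 = 1·18 + 17, so a_4 = 1
18 = 1·17 + 1, so a_5 = 1
17 = 17·1 + 0, so a_6 = 17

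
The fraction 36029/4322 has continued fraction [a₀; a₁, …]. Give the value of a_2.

36029 ÷ 4322 → quotient 8, remainder 1453
4322 ÷ 1453 → quotient 2, remainder 1416
1453 ÷ 1416 → quotient 1, remainder 37

1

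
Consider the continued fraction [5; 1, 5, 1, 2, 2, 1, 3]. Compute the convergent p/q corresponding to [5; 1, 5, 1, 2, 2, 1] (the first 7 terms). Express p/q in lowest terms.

392/67

a_0 = 5: 5/1
a_1 = 1: 6/1
a_2 = 5: 35/6
a_3 = 1: 41/7
a_4 = 2: 117/20
a_5 = 2: 275/47
a_6 = 1: 392/67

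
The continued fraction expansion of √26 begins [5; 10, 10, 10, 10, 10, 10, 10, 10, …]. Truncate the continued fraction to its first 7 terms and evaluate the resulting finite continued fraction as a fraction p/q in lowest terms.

5357035/1050601

Start with 10.
10 + 1/(10/1) = 10 + 1/10 = 101/10
10 + 1/(101/10) = 10 + 10/101 = 1020/101
10 + 1/(1020/101) = 10 + 101/1020 = 10301/1020
10 + 1/(10301/1020) = 10 + 1020/10301 = 104030/10301
10 + 1/(104030/10301) = 10 + 10301/104030 = 1050601/104030
5 + 1/(1050601/104030) = 5 + 104030/1050601 = 5357035/1050601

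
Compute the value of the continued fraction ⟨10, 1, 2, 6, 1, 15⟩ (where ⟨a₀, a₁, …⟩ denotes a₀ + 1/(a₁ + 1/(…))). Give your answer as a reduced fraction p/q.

3728/349

a_0 = 10: 10/1
a_1 = 1: 11/1
a_2 = 2: 32/3
a_3 = 6: 203/19
a_4 = 1: 235/22
a_5 = 15: 3728/349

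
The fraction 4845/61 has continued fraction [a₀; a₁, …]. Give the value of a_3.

1

4845 ÷ 61 → quotient 79, remainder 26
61 ÷ 26 → quotient 2, remainder 9
26 ÷ 9 → quotient 2, remainder 8
9 ÷ 8 → quotient 1, remainder 1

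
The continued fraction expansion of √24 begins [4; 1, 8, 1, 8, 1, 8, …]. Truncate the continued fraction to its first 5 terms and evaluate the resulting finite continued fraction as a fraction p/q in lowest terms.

436/89

a_0 = 4: 4/1
a_1 = 1: 5/1
a_2 = 8: 44/9
a_3 = 1: 49/10
a_4 = 8: 436/89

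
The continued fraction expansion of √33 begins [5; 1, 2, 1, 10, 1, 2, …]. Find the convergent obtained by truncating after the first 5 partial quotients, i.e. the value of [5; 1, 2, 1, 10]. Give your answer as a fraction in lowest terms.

247/43

a_0 = 5: 5/1
a_1 = 1: 6/1
a_2 = 2: 17/3
a_3 = 1: 23/4
a_4 = 10: 247/43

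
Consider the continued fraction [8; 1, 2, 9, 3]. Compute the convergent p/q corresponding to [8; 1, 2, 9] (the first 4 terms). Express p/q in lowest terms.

243/28

Work from the innermost term outward:
Start with 9.
2 + 1/(9/1) = 2 + 1/9 = 19/9
1 + 1/(19/9) = 1 + 9/19 = 28/19
8 + 1/(28/19) = 8 + 19/28 = 243/28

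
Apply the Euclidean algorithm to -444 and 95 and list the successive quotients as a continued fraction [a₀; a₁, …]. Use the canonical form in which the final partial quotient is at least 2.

[-5; 3, 15, 2]

-444 ÷ 95 → quotient -5, remainder 31
95 ÷ 31 → quotient 3, remainder 2
31 ÷ 2 → quotient 15, remainder 1
2 ÷ 1 → quotient 2, remainder 0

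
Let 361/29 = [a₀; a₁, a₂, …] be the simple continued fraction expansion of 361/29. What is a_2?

4

Apply division with remainder until the remainder is 0:
361 = 12·29 + 13, so a_0 = 12
29 = 2·13 + 3, so a_1 = 2
13 = 4·3 + 1, so a_2 = 4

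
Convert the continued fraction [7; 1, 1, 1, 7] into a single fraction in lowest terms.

176/23

Work from the innermost term outward:
Start with 7.
1 + 1/(7/1) = 1 + 1/7 = 8/7
1 + 1/(8/7) = 1 + 7/8 = 15/8
1 + 1/(15/8) = 1 + 8/15 = 23/15
7 + 1/(23/15) = 7 + 15/23 = 176/23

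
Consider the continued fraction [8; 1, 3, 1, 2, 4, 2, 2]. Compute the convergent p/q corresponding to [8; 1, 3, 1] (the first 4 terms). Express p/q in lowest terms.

Collapse the nested fraction from the inside out:
Start with 1.
3 + 1/(1/1) = 3 + 1/1 = 4/1
1 + 1/(4/1) = 1 + 1/4 = 5/4
8 + 1/(5/4) = 8 + 4/5 = 44/5

44/5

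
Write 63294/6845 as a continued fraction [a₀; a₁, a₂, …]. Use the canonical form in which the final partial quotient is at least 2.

[9; 4, 18, 1, 43, 2]

63294 ÷ 6845 → quotient 9, remainder 1689
6845 ÷ 1689 → quotient 4, remainder 89
1689 ÷ 89 → quotient 18, remainder 87
89 ÷ 87 → quotient 1, remainder 2
87 ÷ 2 → quotient 43, remainder 1
2 ÷ 1 → quotient 2, remainder 0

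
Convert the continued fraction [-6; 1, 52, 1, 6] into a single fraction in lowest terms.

a_0 = -6: -6/1
a_1 = 1: -5/1
a_2 = 52: -266/53
a_3 = 1: -271/54
a_4 = 6: -1892/377

-1892/377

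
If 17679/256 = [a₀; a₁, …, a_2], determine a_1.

17

Run the Euclidean algorithm, recording each quotient:
17679 = 69·256 + 15, so a_0 = 69
256 = 17·15 + 1, so a_1 = 17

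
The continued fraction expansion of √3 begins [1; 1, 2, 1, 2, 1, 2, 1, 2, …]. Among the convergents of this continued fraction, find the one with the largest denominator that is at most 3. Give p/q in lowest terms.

List convergents until the denominator exceeds the bound:
a_0 = 1: 1/1  (≤ bound)
a_1 = 1: 2/1  (≤ bound)
a_2 = 2: 5/3  (≤ bound)
a_3 = 1: 7/4  (> 3, stop)

5/3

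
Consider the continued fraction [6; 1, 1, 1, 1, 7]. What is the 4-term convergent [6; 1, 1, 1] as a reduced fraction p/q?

Compute successive convergents:
a_0 = 6: 6/1
a_1 = 1: 7/1
a_2 = 1: 13/2
a_3 = 1: 20/3

20/3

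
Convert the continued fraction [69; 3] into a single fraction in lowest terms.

Collapse the nested fraction from the inside out:
Start with 3.
69 + 1/(3/1) = 69 + 1/3 = 208/3

208/3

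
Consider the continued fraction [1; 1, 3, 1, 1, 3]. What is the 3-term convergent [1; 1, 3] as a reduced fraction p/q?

7/4

a_0 = 1: 1/1
a_1 = 1: 2/1
a_2 = 3: 7/4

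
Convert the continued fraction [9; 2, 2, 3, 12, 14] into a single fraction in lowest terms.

Start with 14.
12 + 1/(14/1) = 12 + 1/14 = 169/14
3 + 1/(169/14) = 3 + 14/169 = 521/169
2 + 1/(521/169) = 2 + 169/521 = 1211/521
2 + 1/(1211/521) = 2 + 521/1211 = 2943/1211
9 + 1/(2943/1211) = 9 + 1211/2943 = 27698/2943

27698/2943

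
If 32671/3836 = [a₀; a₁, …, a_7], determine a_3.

14

32671 = 8·3836 + 1983, so a_0 = 8
3836 = 1·1983 + 1853, so a_1 = 1
1983 = 1·1853 + 130, so a_2 = 1
1853 = 14·130 + 33, so a_3 = 14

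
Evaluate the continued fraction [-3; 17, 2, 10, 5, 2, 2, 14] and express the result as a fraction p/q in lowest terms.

a_0 = -3: -3/1
a_1 = 17: -50/17
a_2 = 2: -103/35
a_3 = 10: -1080/367
a_4 = 5: -5503/1870
a_5 = 2: -12086/4107
a_6 = 2: -29675/10084
a_7 = 14: -427536/145283

-427536/145283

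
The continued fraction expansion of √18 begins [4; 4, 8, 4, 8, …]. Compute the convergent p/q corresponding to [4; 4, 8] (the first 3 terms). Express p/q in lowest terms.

Collapse the nested fraction from the inside out:
Start with 8.
4 + 1/(8/1) = 4 + 1/8 = 33/8
4 + 1/(33/8) = 4 + 8/33 = 140/33

140/33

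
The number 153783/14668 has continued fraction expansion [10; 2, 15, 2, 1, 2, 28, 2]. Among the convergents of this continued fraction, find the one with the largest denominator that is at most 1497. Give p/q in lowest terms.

2663/254

a_0 = 10: 10/1  (≤ bound)
a_1 = 2: 21/2  (≤ bound)
a_2 = 15: 325/31  (≤ bound)
a_3 = 2: 671/64  (≤ bound)
a_4 = 1: 996/95  (≤ bound)
a_5 = 2: 2663/254  (≤ bound)
a_6 = 28: 75560/7207  (> 1497, stop)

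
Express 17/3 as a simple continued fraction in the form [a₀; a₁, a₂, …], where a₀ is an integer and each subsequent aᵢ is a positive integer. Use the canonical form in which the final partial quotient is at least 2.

17 ÷ 3 → quotient 5, remainder 2
3 ÷ 2 → quotient 1, remainder 1
2 ÷ 1 → quotient 2, remainder 0

[5; 1, 2]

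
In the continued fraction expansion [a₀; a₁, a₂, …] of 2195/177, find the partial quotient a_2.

2

2195 = 12·177 + 71, so a_0 = 12
177 = 2·71 + 35, so a_1 = 2
71 = 2·35 + 1, so a_2 = 2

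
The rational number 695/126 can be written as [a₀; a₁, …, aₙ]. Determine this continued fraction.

Apply division with remainder until the remainder is 0:
⌊695/126⌋ = 5, remainder 65
⌊126/65⌋ = 1, remainder 61
⌊65/61⌋ = 1, remainder 4
⌊61/4⌋ = 15, remainder 1
⌊4/1⌋ = 4, remainder 0

[5; 1, 1, 15, 4]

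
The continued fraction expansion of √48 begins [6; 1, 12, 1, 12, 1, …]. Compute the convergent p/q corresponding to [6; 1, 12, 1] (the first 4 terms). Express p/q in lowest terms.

Start with 1.
12 + 1/(1/1) = 12 + 1/1 = 13/1
1 + 1/(13/1) = 1 + 1/13 = 14/13
6 + 1/(14/13) = 6 + 13/14 = 97/14

97/14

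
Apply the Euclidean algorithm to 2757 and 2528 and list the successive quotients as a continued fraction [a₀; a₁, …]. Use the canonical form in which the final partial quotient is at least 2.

Run the Euclidean algorithm, recording each quotient:
2757 ÷ 2528 → quotient 1, remainder 229
2528 ÷ 229 → quotient 11, remainder 9
229 ÷ 9 → quotient 25, remainder 4
9 ÷ 4 → quotient 2, remainder 1
4 ÷ 1 → quotient 4, remainder 0

[1; 11, 25, 2, 4]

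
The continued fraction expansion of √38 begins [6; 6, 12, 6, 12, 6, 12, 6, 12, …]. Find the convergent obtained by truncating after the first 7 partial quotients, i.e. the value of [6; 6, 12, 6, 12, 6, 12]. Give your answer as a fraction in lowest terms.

a_0 = 6: 6/1
a_1 = 6: 37/6
a_2 = 12: 450/73
a_3 = 6: 2737/444
a_4 = 12: 33294/5401
a_5 = 6: 202501/32850
a_6 = 12: 2463306/399601

2463306/399601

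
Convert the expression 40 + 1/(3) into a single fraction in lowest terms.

121/3

Compute successive convergents:
a_0 = 40: 40/1
a_1 = 3: 121/3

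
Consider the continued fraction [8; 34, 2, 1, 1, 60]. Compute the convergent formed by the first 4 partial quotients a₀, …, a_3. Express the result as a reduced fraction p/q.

Start with 1.
2 + 1/(1/1) = 2 + 1/1 = 3/1
34 + 1/(3/1) = 34 + 1/3 = 103/3
8 + 1/(103/3) = 8 + 3/103 = 827/103

827/103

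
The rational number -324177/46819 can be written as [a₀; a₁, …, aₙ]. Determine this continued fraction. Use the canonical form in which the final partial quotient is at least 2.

[-7; 13, 6, 59, 10]

-324177 ÷ 46819 → quotient -7, remainder 3556
46819 ÷ 3556 → quotient 13, remainder 591
3556 ÷ 591 → quotient 6, remainder 10
591 ÷ 10 → quotient 59, remainder 1
10 ÷ 1 → quotient 10, remainder 0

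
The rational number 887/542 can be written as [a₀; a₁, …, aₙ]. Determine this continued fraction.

Run the Euclidean algorithm, recording each quotient:
887 = 1·542 + 345, so a_0 = 1
542 = 1·345 + 197, so a_1 = 1
345 = 1·197 + 148, so a_2 = 1
197 = 1·148 + 49, so a_3 = 1
148 = 3·49 + 1, so a_4 = 3
49 = 49·1 + 0, so a_5 = 49

[1; 1, 1, 1, 3, 49]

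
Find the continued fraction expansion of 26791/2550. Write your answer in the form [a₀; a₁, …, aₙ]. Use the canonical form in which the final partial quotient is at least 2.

[10; 1, 1, 39, 2, 1, 10]

26791 = 10·2550 + 1291, so a_0 = 10
2550 = 1·1291 + 1259, so a_1 = 1
1291 = 1·1259 + 32, so a_2 = 1
1259 = 39·32 + 11, so a_3 = 39
32 = 2·11 + 10, so a_4 = 2
11 = 1·10 + 1, so a_5 = 1
10 = 10·1 + 0, so a_6 = 10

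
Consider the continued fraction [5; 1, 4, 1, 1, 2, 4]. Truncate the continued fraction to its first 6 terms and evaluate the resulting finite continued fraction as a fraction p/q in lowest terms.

163/28

Starting at the tail and folding back:
Start with 2.
1 + 1/(2/1) = 1 + 1/2 = 3/2
1 + 1/(3/2) = 1 + 2/3 = 5/3
4 + 1/(5/3) = 4 + 3/5 = 23/5
1 + 1/(23/5) = 1 + 5/23 = 28/23
5 + 1/(28/23) = 5 + 23/28 = 163/28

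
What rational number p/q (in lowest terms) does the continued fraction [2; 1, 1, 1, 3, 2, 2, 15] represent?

Use the convergent recurrence hₖ = aₖ·hₖ₋₁ + hₖ₋₂ (and likewise for the denominators kₖ):
a_0 = 2: 2/1
a_1 = 1: 3/1
a_2 = 1: 5/2
a_3 = 1: 8/3
a_4 = 3: 29/11
a_5 = 2: 66/25
a_6 = 2: 161/61
a_7 = 15: 2481/940

2481/940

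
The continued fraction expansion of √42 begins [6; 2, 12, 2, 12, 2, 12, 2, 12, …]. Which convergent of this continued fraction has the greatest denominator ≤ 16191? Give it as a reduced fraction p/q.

a_0 = 6: 6/1  (≤ bound)
a_1 = 2: 13/2  (≤ bound)
a_2 = 12: 162/25  (≤ bound)
a_3 = 2: 337/52  (≤ bound)
a_4 = 12: 4206/649  (≤ bound)
a_5 = 2: 8749/1350  (≤ bound)
a_6 = 12: 109194/16849  (> 16191, stop)

8749/1350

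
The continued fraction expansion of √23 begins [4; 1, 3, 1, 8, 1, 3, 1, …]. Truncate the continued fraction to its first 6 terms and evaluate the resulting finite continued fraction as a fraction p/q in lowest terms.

Build up convergents one term at a time:
a_0 = 4: 4/1
a_1 = 1: 5/1
a_2 = 3: 19/4
a_3 = 1: 24/5
a_4 = 8: 211/44
a_5 = 1: 235/49

235/49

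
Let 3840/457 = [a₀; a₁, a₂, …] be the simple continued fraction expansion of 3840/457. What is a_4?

⌊3840/457⌋ = 8, remainder 184
⌊457/184⌋ = 2, remainder 89
⌊184/89⌋ = 2, remainder 6
⌊89/6⌋ = 14, remainder 5
⌊6/5⌋ = 1, remainder 1

1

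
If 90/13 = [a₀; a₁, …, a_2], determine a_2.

90 ÷ 13 → quotient 6, remainder 12
13 ÷ 12 → quotient 1, remainder 1
12 ÷ 1 → quotient 12, remainder 0

12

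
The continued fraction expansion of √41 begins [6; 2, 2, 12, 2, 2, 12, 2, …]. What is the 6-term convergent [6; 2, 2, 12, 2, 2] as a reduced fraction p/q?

2049/320

Work from the innermost term outward:
Start with 2.
2 + 1/(2/1) = 2 + 1/2 = 5/2
12 + 1/(5/2) = 12 + 2/5 = 62/5
2 + 1/(62/5) = 2 + 5/62 = 129/62
2 + 1/(129/62) = 2 + 62/129 = 320/129
6 + 1/(320/129) = 6 + 129/320 = 2049/320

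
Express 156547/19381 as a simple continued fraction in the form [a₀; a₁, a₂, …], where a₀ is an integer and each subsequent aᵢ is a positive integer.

[8; 12, 1, 13, 7, 15]

156547 = 8·19381 + 1499, so a_0 = 8
19381 = 12·1499 + 1393, so a_1 = 12
1499 = 1·1393 + 106, so a_2 = 1
1393 = 13·106 + 15, so a_3 = 13
106 = 7·15 + 1, so a_4 = 7
15 = 15·1 + 0, so a_5 = 15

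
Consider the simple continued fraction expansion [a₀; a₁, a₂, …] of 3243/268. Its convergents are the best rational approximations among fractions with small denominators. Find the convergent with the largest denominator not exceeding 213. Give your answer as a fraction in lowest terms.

1561/129

a_0 = 12: 12/1  (≤ bound)
a_1 = 9: 109/9  (≤ bound)
a_2 = 1: 121/10  (≤ bound)
a_3 = 12: 1561/129  (≤ bound)
a_4 = 2: 3243/268  (> 213, stop)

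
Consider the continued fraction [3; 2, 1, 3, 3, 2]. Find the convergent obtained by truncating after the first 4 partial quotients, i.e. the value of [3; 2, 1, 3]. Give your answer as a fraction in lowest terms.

a_0 = 3: 3/1
a_1 = 2: 7/2
a_2 = 1: 10/3
a_3 = 3: 37/11

37/11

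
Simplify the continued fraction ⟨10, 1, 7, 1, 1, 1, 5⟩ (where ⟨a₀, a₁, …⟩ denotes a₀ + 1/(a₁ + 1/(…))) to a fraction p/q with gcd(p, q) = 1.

Collapse the nested fraction from the inside out:
Start with 5.
1 + 1/(5/1) = 1 + 1/5 = 6/5
1 + 1/(6/5) = 1 + 5/6 = 11/6
1 + 1/(11/6) = 1 + 6/11 = 17/11
7 + 1/(17/11) = 7 + 11/17 = 130/17
1 + 1/(130/17) = 1 + 17/130 = 147/130
10 + 1/(147/130) = 10 + 130/147 = 1600/147

1600/147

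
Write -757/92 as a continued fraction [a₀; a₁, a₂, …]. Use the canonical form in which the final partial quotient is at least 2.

[-9; 1, 3, 2, 1, 1, 1, 2]

⌊-757/92⌋ = -9, remainder 71
⌊92/71⌋ = 1, remainder 21
⌊71/21⌋ = 3, remainder 8
⌊21/8⌋ = 2, remainder 5
⌊8/5⌋ = 1, remainder 3
⌊5/3⌋ = 1, remainder 2
⌊3/2⌋ = 1, remainder 1
⌊2/1⌋ = 2, remainder 0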